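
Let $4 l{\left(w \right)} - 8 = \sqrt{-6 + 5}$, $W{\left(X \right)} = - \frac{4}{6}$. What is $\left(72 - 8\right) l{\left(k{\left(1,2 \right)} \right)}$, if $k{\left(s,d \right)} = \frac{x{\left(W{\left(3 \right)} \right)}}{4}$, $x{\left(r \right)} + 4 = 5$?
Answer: $128 + 16 i \approx 128.0 + 16.0 i$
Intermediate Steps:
$W{\left(X \right)} = - \frac{2}{3}$ ($W{\left(X \right)} = \left(-4\right) \frac{1}{6} = - \frac{2}{3}$)
$x{\left(r \right)} = 1$ ($x{\left(r \right)} = -4 + 5 = 1$)
$k{\left(s,d \right)} = \frac{1}{4}$ ($k{\left(s,d \right)} = 1 \cdot \frac{1}{4} = \frac{1}{4}$)
$l{\left(w \right)} = 2 + \frac{i}{4}$ ($l{\left(w \right)} = 2 + \frac{\sqrt{-6 + 5}}{4} = 2 + \frac{\sqrt{-1}}{4} = 2 + \frac{i}{4}$)
$\left(72 - 8\right) l{\left(k{\left(1,2 \right)} \right)} = \left(72 - 8\right) \left(2 + \frac{i}{4}\right) = 64 \left(2 + \frac{i}{4}\right) = 128 + 16 i$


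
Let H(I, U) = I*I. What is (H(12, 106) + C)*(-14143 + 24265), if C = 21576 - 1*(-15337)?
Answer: 375090954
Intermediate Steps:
H(I, U) = I²
C = 36913 (C = 21576 + 15337 = 36913)
(H(12, 106) + C)*(-14143 + 24265) = (12² + 36913)*(-14143 + 24265) = (144 + 36913)*10122 = 37057*10122 = 375090954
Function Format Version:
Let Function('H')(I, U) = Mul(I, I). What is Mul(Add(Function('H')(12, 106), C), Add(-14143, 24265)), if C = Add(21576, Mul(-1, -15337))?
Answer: 375090954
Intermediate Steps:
Function('H')(I, U) = Pow(I, 2)
C = 36913 (C = Add(21576, 15337) = 36913)
Mul(Add(Function('H')(12, 106), C), Add(-14143, 24265)) = Mul(Add(Pow(12, 2), 36913), Add(-14143, 24265)) = Mul(Add(144, 36913), 10122) = Mul(37057, 10122) = 375090954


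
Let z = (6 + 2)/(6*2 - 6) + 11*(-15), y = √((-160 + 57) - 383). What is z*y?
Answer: -1473*I*√6 ≈ -3608.1*I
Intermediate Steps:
y = 9*I*√6 (y = √(-103 - 383) = √(-486) = 9*I*√6 ≈ 22.045*I)
z = -491/3 (z = 8/(12 - 6) - 165 = 8/6 - 165 = 8*(⅙) - 165 = 4/3 - 165 = -491/3 ≈ -163.67)
z*y = -1473*I*√6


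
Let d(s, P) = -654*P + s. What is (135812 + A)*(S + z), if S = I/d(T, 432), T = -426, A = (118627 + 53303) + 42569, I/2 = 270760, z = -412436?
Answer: -2920116365012236/20211 ≈ -1.4448e+11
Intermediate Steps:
I = 541520 (I = 2*270760 = 541520)
A = 214499 (A = 171930 + 42569 = 214499)
d(s, P) = s - 654*P
S = -38680/20211 (S = 541520/(-426 - 654*432) = 541520/(-426 - 282528) = 541520/(-282954) = 541520*(-1/282954) = -38680/20211 ≈ -1.9138)
(135812 + A)*(S + z) = (135812 + 214499)*(-38680/20211 - 412436) = 350311*(-8335782676/20211) = -2920116365012236/20211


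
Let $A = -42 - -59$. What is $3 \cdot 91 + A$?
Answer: $290$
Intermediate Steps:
$A = 17$ ($A = -42 + 59 = 17$)
$3 \cdot 91 + A = 3 \cdot 91 + 17 = 273 + 17 = 290$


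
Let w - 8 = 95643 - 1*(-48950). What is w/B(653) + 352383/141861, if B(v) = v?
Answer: 6914449520/30878411 ≈ 223.93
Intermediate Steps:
w = 144601 (w = 8 + (95643 - 1*(-48950)) = 8 + (95643 + 48950) = 8 + 144593 = 144601)
w/B(653) + 352383/141861 = 144601/653 + 352383/141861 = 144601*(1/653) + 352383*(1/141861) = 144601/653 + 117461/47287 = 6914449520/30878411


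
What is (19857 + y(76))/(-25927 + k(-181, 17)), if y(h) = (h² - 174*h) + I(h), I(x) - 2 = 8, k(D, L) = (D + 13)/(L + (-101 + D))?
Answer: -3291035/6870487 ≈ -0.47901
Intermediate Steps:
k(D, L) = (13 + D)/(-101 + D + L)
I(x) = 10 (I(x) = 2 + 8 = 10)
y(h) = 10 + h² - 174*h (y(h) = (h² - 174*h) + 10 = 10 + h² - 174*h)
(19857 + y(76))/(-25927 + k(-181, 17)) = (19857 + (10 + 76² - 174*76))/(-25927 + (13 - 181)/(-101 - 181 + 17)) = (19857 + (10 + 5776 - 13224))/(-25927 - 168/(-265)) = (19857 - 7438)/(-25927 - 1/265*(-168)) = 12419/(-25927 + 168/265) = 12419/(-6870487/265) = 12419*(-265/6870487) = -3291035/6870487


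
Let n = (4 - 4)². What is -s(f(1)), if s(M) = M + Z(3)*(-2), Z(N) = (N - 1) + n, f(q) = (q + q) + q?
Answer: 1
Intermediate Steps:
n = 0 (n = 0² = 0)
f(q) = 3*q (f(q) = 2*q + q = 3*q)
Z(N) = -1 + N (Z(N) = (N - 1) + 0 = (-1 + N) + 0 = -1 + N)
s(M) = -4 + M (s(M) = M + (-1 + 3)*(-2) = M + 2*(-2) = M - 4 = -4 + M)
-s(f(1)) = -(-4 + 3*1) = -(-4 + 3) = -1*(-1) = 1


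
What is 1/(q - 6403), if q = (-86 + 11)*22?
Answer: -1/8053 ≈ -0.00012418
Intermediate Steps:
q = -1650 (q = -75*22 = -1650)
1/(q - 6403) = 1/(-1650 - 6403) = 1/(-8053) = -1/8053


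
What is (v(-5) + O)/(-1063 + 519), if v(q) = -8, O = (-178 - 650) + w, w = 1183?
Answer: -347/544 ≈ -0.63787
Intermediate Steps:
O = 355 (O = (-178 - 650) + 1183 = -828 + 1183 = 355)
(v(-5) + O)/(-1063 + 519) = (-8 + 355)/(-1063 + 519) = 347/(-544) = 347*(-1/544) = -347/544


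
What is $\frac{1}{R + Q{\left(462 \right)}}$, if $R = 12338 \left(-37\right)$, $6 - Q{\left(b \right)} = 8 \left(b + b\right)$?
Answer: $- \frac{1}{463892} \approx -2.1557 \cdot 10^{-6}$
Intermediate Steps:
$Q{\left(b \right)} = 6 - 16 b$ ($Q{\left(b \right)} = 6 - 8 \left(b + b\right) = 6 - 8 \cdot 2 b = 6 - 16 b$)
$R = -456506$
$\frac{1}{R + Q{\left(462 \right)}} = \frac{1}{-456506 + \left(6 - 7392\right)} = \frac{1}{-456506 - 7386} = \frac{1}{-463892} = - \frac{1}{463892}$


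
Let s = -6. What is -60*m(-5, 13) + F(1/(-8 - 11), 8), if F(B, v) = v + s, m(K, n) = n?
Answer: -778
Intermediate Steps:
F(B, v) = -6 + v (F(B, v) = v - 6 = -6 + v)
-60*m(-5, 13) + F(1/(-8 - 11), 8) = -60*13 + (-6 + 8) = -780 + 2 = -778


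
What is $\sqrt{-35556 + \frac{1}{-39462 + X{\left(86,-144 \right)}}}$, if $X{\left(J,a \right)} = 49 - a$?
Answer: $\frac{i \sqrt{54829284898985}}{39269} \approx 188.56 i$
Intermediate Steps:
$\sqrt{-35556 + \frac{1}{-39462 + X{\left(86,-144 \right)}}} = \sqrt{-35556 + \frac{1}{-39462 + \left(49 - -144\right)}} = \sqrt{-35556 + \frac{1}{-39462 + \left(49 + 144\right)}} = \sqrt{-35556 + \frac{1}{-39462 + 193}} = \sqrt{-35556 + \frac{1}{-39269}} = \sqrt{-35556 - \frac{1}{39269}} = \sqrt{- \frac{1396248565}{39269}} = \frac{i \sqrt{54829284898985}}{39269}$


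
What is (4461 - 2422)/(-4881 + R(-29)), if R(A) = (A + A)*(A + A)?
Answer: -2039/1517 ≈ -1.3441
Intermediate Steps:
R(A) = 4*A**2 (R(A) = (2*A)*(2*A) = 4*A**2)
(4461 - 2422)/(-4881 + R(-29)) = (4461 - 2422)/(-4881 + 4*(-29)**2) = 2039/(-4881 + 4*841) = 2039/(-4881 + 3364) = 2039/(-1517) = 2039*(-1/1517) = -2039/1517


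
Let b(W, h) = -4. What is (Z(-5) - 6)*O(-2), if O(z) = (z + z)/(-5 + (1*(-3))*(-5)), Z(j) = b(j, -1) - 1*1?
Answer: 22/5 ≈ 4.4000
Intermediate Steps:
Z(j) = -5 (Z(j) = -4 - 1*1 = -4 - 1 = -5)
O(z) = z/5 (O(z) = (2*z)/(-5 - 3*(-5)) = (2*z)/(-5 + 15) = (2*z)/10 = (2*z)*(1/10) = z/5)
(Z(-5) - 6)*O(-2) = (-5 - 6)*((1/5)*(-2)) = -11*(-2/5) = 22/5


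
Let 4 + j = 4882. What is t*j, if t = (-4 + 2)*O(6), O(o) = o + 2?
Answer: -78048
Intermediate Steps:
j = 4878 (j = -4 + 4882 = 4878)
O(o) = 2 + o
t = -16 (t = (-4 + 2)*(2 + 6) = -2*8 = -16)
t*j = -16*4878 = -78048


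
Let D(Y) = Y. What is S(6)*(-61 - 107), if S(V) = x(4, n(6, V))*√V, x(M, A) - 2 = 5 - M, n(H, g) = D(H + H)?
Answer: -504*√6 ≈ -1234.5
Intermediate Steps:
n(H, g) = 2*H (n(H, g) = H + H = 2*H)
x(M, A) = 7 - M (x(M, A) = 2 + (5 - M) = 7 - M)
S(V) = 3*√V (S(V) = (7 - 1*4)*√V = (7 - 4)*√V = 3*√V)
S(6)*(-61 - 107) = (3*√6)*(-61 - 107) = (3*√6)*(-168) = -504*√6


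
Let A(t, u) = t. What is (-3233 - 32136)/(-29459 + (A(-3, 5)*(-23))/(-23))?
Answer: 35369/29462 ≈ 1.2005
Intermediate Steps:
(-3233 - 32136)/(-29459 + (A(-3, 5)*(-23))/(-23)) = (-3233 - 32136)/(-29459 - 3*(-23)/(-23)) = -35369/(-29459 + 69*(-1/23)) = -35369/(-29459 - 3) = -35369/(-29462) = -35369*(-1/29462) = 35369/29462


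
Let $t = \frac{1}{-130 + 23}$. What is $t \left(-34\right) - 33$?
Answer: $- \frac{3497}{107} \approx -32.682$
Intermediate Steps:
$t = - \frac{1}{107}$ ($t = \frac{1}{-107} = - \frac{1}{107} \approx -0.0093458$)
$t \left(-34\right) - 33 = \left(- \frac{1}{107}\right) \left(-34\right) - 33 = \frac{34}{107} - 33 = - \frac{3497}{107}$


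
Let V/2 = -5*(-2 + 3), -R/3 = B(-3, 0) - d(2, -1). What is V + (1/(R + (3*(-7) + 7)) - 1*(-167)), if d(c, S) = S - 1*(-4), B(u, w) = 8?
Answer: 4552/29 ≈ 156.97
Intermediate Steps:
d(c, S) = 4 + S (d(c, S) = S + 4 = 4 + S)
R = -15 (R = -3*(8 - (4 - 1)) = -3*(8 - 1*3) = -3*(8 - 3) = -3*5 = -15)
V = -10 (V = 2*(-5*(-2 + 3)) = 2*(-5*1) = 2*(-5) = -10)
V + (1/(R + (3*(-7) + 7)) - 1*(-167)) = -10 + (1/(-15 + (3*(-7) + 7)) - 1*(-167)) = -10 + (1/(-15 + (-21 + 7)) + 167) = -10 + (1/(-15 - 14) + 167) = -10 + (1/(-29) + 167) = -10 + (-1/29 + 167) = -10 + 4842/29 = 4552/29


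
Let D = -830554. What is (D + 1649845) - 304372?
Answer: 514919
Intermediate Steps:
(D + 1649845) - 304372 = (-830554 + 1649845) - 304372 = 819291 - 304372 = 514919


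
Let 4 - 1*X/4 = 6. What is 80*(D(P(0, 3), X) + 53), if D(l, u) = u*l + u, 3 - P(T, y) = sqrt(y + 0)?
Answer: 1680 + 640*sqrt(3) ≈ 2788.5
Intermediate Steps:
P(T, y) = 3 - sqrt(y) (P(T, y) = 3 - sqrt(y + 0) = 3 - sqrt(y))
X = -8 (X = 16 - 4*6 = 16 - 24 = -8)
D(l, u) = u + l*u (D(l, u) = l*u + u = u + l*u)
80*(D(P(0, 3), X) + 53) = 80*(-8*(1 + (3 - sqrt(3))) + 53) = 80*(-8*(4 - sqrt(3)) + 53) = 80*((-32 + 8*sqrt(3)) + 53) = 80*(21 + 8*sqrt(3)) = 1680 + 640*sqrt(3)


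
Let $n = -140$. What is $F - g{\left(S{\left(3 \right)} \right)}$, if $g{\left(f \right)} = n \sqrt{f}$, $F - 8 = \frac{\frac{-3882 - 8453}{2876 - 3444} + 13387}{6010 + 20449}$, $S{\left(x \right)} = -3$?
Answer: $\frac{127845847}{15028712} + 140 i \sqrt{3} \approx 8.5068 + 242.49 i$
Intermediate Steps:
$F = \frac{127845847}{15028712}$ ($F = 8 + \frac{\frac{-3882 - 8453}{2876 - 3444} + 13387}{6010 + 20449} = 8 + \frac{- \frac{12335}{-568} + 13387}{26459} = 8 + \left(\left(-12335\right) \left(- \frac{1}{568}\right) + 13387\right) \frac{1}{26459} = 8 + \left(\frac{12335}{568} + 13387\right) \frac{1}{26459} = 8 + \frac{7616151}{568} \cdot \frac{1}{26459} = 8 + \frac{7616151}{15028712} = \frac{127845847}{15028712} \approx 8.5068$)
$g{\left(f \right)} = - 140 \sqrt{f}$
$F - g{\left(S{\left(3 \right)} \right)} = \frac{127845847}{15028712} - - 140 \sqrt{-3} = \frac{127845847}{15028712} - - 140 i \sqrt{3} = \frac{127845847}{15028712} + 140 i \sqrt{3}$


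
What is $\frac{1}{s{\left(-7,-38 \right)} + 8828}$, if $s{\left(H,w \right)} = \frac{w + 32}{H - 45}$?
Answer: $\frac{26}{229531} \approx 0.00011327$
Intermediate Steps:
$s{\left(H,w \right)} = \frac{32 + w}{-45 + H}$
$\frac{1}{s{\left(-7,-38 \right)} + 8828} = \frac{1}{\frac{32 - 38}{-45 - 7} + 8828} = \frac{1}{\frac{1}{-52} \left(-6\right) + 8828} = \frac{1}{\left(- \frac{1}{52}\right) \left(-6\right) + 8828} = \frac{1}{\frac{3}{26} + 8828} = \frac{1}{\frac{229531}{26}} = \frac{26}{229531}$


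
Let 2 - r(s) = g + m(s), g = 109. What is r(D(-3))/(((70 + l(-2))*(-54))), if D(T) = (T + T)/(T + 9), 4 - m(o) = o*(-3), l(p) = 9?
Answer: 2/79 ≈ 0.025316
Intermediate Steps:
m(o) = 4 + 3*o (m(o) = 4 - o*(-3) = 4 - (-3)*o = 4 + 3*o)
D(T) = 2*T/(9 + T) (D(T) = (2*T)/(9 + T) = 2*T/(9 + T))
r(s) = -111 - 3*s (r(s) = 2 - (109 + (4 + 3*s)) = 2 - (113 + 3*s) = 2 + (-113 - 3*s) = -111 - 3*s)
r(D(-3))/(((70 + l(-2))*(-54))) = (-111 - 6*(-3)/(9 - 3))/(((70 + 9)*(-54))) = (-111 - 6*(-3)/6)/((79*(-54))) = (-111 - 6*(-3)/6)/(-4266) = (-111 - 3*(-1))*(-1/4266) = (-111 + 3)*(-1/4266) = -108*(-1/4266) = 2/79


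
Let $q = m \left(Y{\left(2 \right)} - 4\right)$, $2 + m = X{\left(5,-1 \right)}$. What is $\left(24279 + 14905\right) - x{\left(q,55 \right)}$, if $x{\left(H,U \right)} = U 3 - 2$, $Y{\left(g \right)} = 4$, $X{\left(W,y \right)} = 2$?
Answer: $39021$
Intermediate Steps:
$m = 0$ ($m = -2 + 2 = 0$)
$q = 0$ ($q = 0 \left(4 - 4\right) = 0 \cdot 0 = 0$)
$x{\left(H,U \right)} = -2 + 3 U$ ($x{\left(H,U \right)} = 3 U - 2 = -2 + 3 U$)
$\left(24279 + 14905\right) - x{\left(q,55 \right)} = \left(24279 + 14905\right) - \left(-2 + 3 \cdot 55\right) = 39184 - \left(-2 + 165\right) = 39184 - 163 = 39021$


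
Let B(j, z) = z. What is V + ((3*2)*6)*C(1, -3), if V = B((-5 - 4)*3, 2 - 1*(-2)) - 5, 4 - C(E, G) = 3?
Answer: 35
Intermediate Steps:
C(E, G) = 1 (C(E, G) = 4 - 1*3 = 4 - 3 = 1)
V = -1 (V = (2 - 1*(-2)) - 5 = (2 + 2) - 5 = 4 - 5 = -1)
V + ((3*2)*6)*C(1, -3) = -1 + ((3*2)*6)*1 = -1 + (6*6)*1 = -1 + 36*1 = -1 + 36 = 35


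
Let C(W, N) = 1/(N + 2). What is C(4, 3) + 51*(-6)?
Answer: -1529/5 ≈ -305.80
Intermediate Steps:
C(W, N) = 1/(2 + N)
C(4, 3) + 51*(-6) = 1/(2 + 3) + 51*(-6) = 1/5 - 306 = ⅕ - 306 = -1529/5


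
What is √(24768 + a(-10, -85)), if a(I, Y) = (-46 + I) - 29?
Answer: √24683 ≈ 157.11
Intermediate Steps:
a(I, Y) = -75 + I
√(24768 + a(-10, -85)) = √(24768 + (-75 - 10)) = √(24768 - 85) = √24683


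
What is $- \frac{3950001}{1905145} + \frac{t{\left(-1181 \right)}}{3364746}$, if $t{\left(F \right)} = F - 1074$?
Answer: $- \frac{109876414601}{52977925770} \approx -2.074$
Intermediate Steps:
$t{\left(F \right)} = -1074 + F$ ($t{\left(F \right)} = F - 1074 = -1074 + F$)
$- \frac{3950001}{1905145} + \frac{t{\left(-1181 \right)}}{3364746} = - \frac{3950001}{1905145} + \frac{-1074 - 1181}{3364746} = \left(-3950001\right) \frac{1}{1905145} - \frac{205}{305886} = - \frac{359091}{173195} - \frac{205}{305886} = - \frac{109876414601}{52977925770}$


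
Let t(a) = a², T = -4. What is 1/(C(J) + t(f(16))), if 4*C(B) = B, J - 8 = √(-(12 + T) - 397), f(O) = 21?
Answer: 7088/3140389 - 36*I*√5/3140389 ≈ 0.002257 - 2.5633e-5*I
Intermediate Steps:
J = 8 + 9*I*√5 (J = 8 + √(-(12 - 4) - 397) = 8 + √(-1*8 - 397) = 8 + √(-8 - 397) = 8 + √(-405) = 8 + 9*I*√5 ≈ 8.0 + 20.125*I)
C(B) = B/4
1/(C(J) + t(f(16))) = 1/((8 + 9*I*√5)/4 + 21²) = 1/((2 + 9*I*√5/4) + 441) = 1/(443 + 9*I*√5/4)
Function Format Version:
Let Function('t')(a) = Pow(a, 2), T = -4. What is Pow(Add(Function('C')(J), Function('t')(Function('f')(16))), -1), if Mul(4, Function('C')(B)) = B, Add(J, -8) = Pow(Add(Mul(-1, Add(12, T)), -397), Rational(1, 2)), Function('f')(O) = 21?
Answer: Add(Rational(7088, 3140389), Mul(Rational(-36, 3140389), I, Pow(5, Rational(1, 2)))) ≈ Add(0.0022570, Mul(-2.5633e-5, I))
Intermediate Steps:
J = Add(8, Mul(9, I, Pow(5, Rational(1, 2)))) (J = Add(8, Pow(Add(Mul(-1, Add(12, -4)), -397), Rational(1, 2))) = Add(8, Pow(Add(Mul(-1, 8), -397), Rational(1, 2))) = Add(8, Pow(Add(-8, -397), Rational(1, 2))) = Add(8, Pow(-405, Rational(1, 2))) = Add(8, Mul(9, I, Pow(5, Rational(1, 2)))) ≈ Add(8.0000, Mul(20.125, I)))
Function('C')(B) = Mul(Rational(1, 4), B)
Pow(Add(Function('C')(J), Function('t')(Function('f')(16))), -1) = Pow(Add(Mul(Rational(1, 4), Add(8, Mul(9, I, Pow(5, Rational(1, 2))))), Pow(21, 2)), -1) = Pow(Add(Add(2, Mul(Rational(9, 4), I, Pow(5, Rational(1, 2)))), 441), -1) = Pow(Add(443, Mul(Rational(9, 4), I, Pow(5, Rational(1, 2)))), -1)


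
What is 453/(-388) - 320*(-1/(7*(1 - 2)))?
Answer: -127331/2716 ≈ -46.882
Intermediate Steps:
453/(-388) - 320*(-1/(7*(1 - 2))) = 453*(-1/388) - 320/((-7*(-1))) = -453/388 - 320/7 = -127331/2716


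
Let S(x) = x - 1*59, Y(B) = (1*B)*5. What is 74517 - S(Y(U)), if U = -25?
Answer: 74701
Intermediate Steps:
Y(B) = 5*B (Y(B) = B*5 = 5*B)
S(x) = -59 + x (S(x) = x - 59 = -59 + x)
74517 - S(Y(U)) = 74517 - (-59 + 5*(-25)) = 74517 - (-59 - 125) = 74517 - 1*(-184) = 74517 + 184 = 74701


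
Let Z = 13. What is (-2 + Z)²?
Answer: 121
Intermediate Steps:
(-2 + Z)² = (-2 + 13)² = 11² = 121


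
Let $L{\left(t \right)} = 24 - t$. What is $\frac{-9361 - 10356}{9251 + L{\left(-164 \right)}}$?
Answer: $- \frac{19717}{9439} \approx -2.0889$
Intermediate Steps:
$\frac{-9361 - 10356}{9251 + L{\left(-164 \right)}} = \frac{-9361 - 10356}{9251 + \left(24 - -164\right)} = - \frac{19717}{9251 + \left(24 + 164\right)} = - \frac{19717}{9251 + 188} = - \frac{19717}{9439}$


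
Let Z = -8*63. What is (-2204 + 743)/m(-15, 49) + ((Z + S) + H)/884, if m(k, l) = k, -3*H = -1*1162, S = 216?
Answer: 646507/6630 ≈ 97.512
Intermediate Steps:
Z = -504
H = 1162/3 (H = -(-1)*1162/3 = -⅓*(-1162) = 1162/3 ≈ 387.33)
(-2204 + 743)/m(-15, 49) + ((Z + S) + H)/884 = (-2204 + 743)/(-15) + ((-504 + 216) + 1162/3)/884 = -1461*(-1/15) + (-288 + 1162/3)*(1/884) = 487/5 + (298/3)*(1/884) = 487/5 + 149/1326 = 646507/6630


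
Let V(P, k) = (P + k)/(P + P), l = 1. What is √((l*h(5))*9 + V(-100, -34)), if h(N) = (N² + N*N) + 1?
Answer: √45967/10 ≈ 21.440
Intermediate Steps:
V(P, k) = (P + k)/(2*P) (V(P, k) = (P + k)/((2*P)) = (P + k)*(1/(2*P)) = (P + k)/(2*P))
h(N) = 1 + 2*N² (h(N) = (N² + N²) + 1 = 2*N² + 1 = 1 + 2*N²)
√((l*h(5))*9 + V(-100, -34)) = √((1*(1 + 2*5²))*9 + (½)*(-100 - 34)/(-100)) = √((1*(1 + 2*25))*9 + (½)*(-1/100)*(-134)) = √((1*(1 + 50))*9 + 67/100) = √((1*51)*9 + 67/100) = √(51*9 + 67/100) = √(459 + 67/100) = √(45967/100) = √45967/10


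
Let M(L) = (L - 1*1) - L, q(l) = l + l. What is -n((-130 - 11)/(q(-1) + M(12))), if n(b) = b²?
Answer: -2209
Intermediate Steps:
q(l) = 2*l
M(L) = -1 (M(L) = (L - 1) - L = (-1 + L) - L = -1)
-n((-130 - 11)/(q(-1) + M(12))) = -((-130 - 11)/(2*(-1) - 1))² = -(-141/(-2 - 1))² = -(-141/(-3))² = -(-141*(-⅓))² = -1*47² = -1*2209 = -2209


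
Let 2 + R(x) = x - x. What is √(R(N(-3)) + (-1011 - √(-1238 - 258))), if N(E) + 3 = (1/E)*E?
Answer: √(-1013 - 2*I*√374) ≈ 0.60751 - 31.833*I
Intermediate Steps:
N(E) = -2 (N(E) = -3 + (1/E)*E = -3 + E/E = -3 + 1 = -2)
R(x) = -2 (R(x) = -2 + (x - x) = -2 + 0 = -2)
√(R(N(-3)) + (-1011 - √(-1238 - 258))) = √(-2 + (-1011 - √(-1238 - 258))) = √(-2 + (-1011 - √(-1496))) = √(-2 + (-1011 - 2*I*√374)) = √(-1013 - 2*I*√374)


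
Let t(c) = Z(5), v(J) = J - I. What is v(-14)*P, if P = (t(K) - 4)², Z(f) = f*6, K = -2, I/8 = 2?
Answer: -20280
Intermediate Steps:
I = 16 (I = 8*2 = 16)
v(J) = -16 + J (v(J) = J - 1*16 = J - 16 = -16 + J)
Z(f) = 6*f
t(c) = 30 (t(c) = 6*5 = 30)
P = 676 (P = (30 - 4)² = 26² = 676)
v(-14)*P = (-16 - 14)*676 = -30*676 = -20280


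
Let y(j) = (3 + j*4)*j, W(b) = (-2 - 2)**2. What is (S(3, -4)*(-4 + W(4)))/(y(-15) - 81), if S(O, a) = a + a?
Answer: -16/129 ≈ -0.12403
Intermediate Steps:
W(b) = 16 (W(b) = (-4)**2 = 16)
S(O, a) = 2*a
y(j) = j*(3 + 4*j) (y(j) = (3 + 4*j)*j = j*(3 + 4*j))
(S(3, -4)*(-4 + W(4)))/(y(-15) - 81) = ((2*(-4))*(-4 + 16))/(-15*(3 + 4*(-15)) - 81) = (-8*12)/(-15*(3 - 60) - 81) = -96/(-15*(-57) - 81) = -96/(855 - 81) = -96/774 = (1/774)*(-96) = -16/129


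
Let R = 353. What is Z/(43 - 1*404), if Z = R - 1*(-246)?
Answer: -599/361 ≈ -1.6593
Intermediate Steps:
Z = 599 (Z = 353 - 1*(-246) = 353 + 246 = 599)
Z/(43 - 1*404) = 599/(43 - 1*404) = 599/(43 - 404) = 599/(-361) = 599*(-1/361) = -599/361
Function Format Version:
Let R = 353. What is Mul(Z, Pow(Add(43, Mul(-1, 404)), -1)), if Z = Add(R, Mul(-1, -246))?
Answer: Rational(-599, 361) ≈ -1.6593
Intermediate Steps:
Z = 599 (Z = Add(353, Mul(-1, -246)) = Add(353, 246) = 599)
Mul(Z, Pow(Add(43, Mul(-1, 404)), -1)) = Mul(599, Pow(Add(43, Mul(-1, 404)), -1)) = Mul(599, Pow(Add(43, -404), -1)) = Mul(599, Pow(-361, -1)) = Mul(599, Rational(-1, 361)) = Rational(-599, 361)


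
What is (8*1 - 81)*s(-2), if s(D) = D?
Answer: 146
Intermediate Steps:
(8*1 - 81)*s(-2) = (8*1 - 81)*(-2) = (8 - 81)*(-2) = -73*(-2) = 146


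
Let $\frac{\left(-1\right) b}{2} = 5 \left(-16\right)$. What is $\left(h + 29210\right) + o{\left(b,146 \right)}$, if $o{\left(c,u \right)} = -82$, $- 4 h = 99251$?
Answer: $\frac{17261}{4} \approx 4315.3$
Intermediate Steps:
$h = - \frac{99251}{4}$ ($h = \left(- \frac{1}{4}\right) 99251 = - \frac{99251}{4} \approx -24813.0$)
$b = 160$ ($b = - 2 \cdot 5 \left(-16\right) = \left(-2\right) \left(-80\right) = 160$)
$\left(h + 29210\right) + o{\left(b,146 \right)} = \left(- \frac{99251}{4} + 29210\right) - 82 = \frac{17589}{4} - 82 = \frac{17261}{4}$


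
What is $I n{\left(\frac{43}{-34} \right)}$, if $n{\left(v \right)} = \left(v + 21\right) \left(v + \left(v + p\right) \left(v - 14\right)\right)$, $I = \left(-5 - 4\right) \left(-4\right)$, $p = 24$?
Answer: $- \frac{2431597311}{9826} \approx -2.4747 \cdot 10^{5}$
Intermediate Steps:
$I = 36$ ($I = \left(-9\right) \left(-4\right) = 36$)
$n{\left(v \right)} = \left(21 + v\right) \left(v + \left(-14 + v\right) \left(24 + v\right)\right)$ ($n{\left(v \right)} = \left(v + 21\right) \left(v + \left(v + 24\right) \left(v - 14\right)\right) = \left(21 + v\right) \left(v + \left(24 + v\right) \left(-14 + v\right)\right) = \left(21 + v\right) \left(v + \left(-14 + v\right) \left(24 + v\right)\right)$)
$I n{\left(\frac{43}{-34} \right)} = 36 \left(-7056 + \left(\frac{43}{-34}\right)^{3} - 105 \frac{43}{-34} + 32 \left(\frac{43}{-34}\right)^{2}\right) = 36 \left(-7056 + \left(43 \left(- \frac{1}{34}\right)\right)^{3} - 105 \cdot 43 \left(- \frac{1}{34}\right) + 32 \left(43 \left(- \frac{1}{34}\right)\right)^{2}\right) = 36 \left(-7056 + \left(- \frac{43}{34}\right)^{3} - - \frac{4515}{34} + 32 \left(- \frac{43}{34}\right)^{2}\right) = 36 \left(-7056 - \frac{79507}{39304} + \frac{4515}{34} + 32 \cdot \frac{1849}{1156}\right) = 36 \left(-7056 - \frac{79507}{39304} + \frac{4515}{34} + \frac{14792}{289}\right) = 36 \left(- \frac{270177479}{39304}\right) = - \frac{2431597311}{9826}$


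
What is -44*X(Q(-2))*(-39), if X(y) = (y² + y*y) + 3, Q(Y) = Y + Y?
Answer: 60060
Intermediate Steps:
Q(Y) = 2*Y
X(y) = 3 + 2*y² (X(y) = (y² + y²) + 3 = 2*y² + 3 = 3 + 2*y²)
-44*X(Q(-2))*(-39) = -44*(3 + 2*(2*(-2))²)*(-39) = -44*(3 + 2*(-4)²)*(-39) = -44*(3 + 2*16)*(-39) = -44*(3 + 32)*(-39) = -44*35*(-39) = -1540*(-39) = 60060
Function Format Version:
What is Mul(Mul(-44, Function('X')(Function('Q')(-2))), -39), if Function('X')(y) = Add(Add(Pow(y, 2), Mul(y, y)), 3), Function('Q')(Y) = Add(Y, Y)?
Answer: 60060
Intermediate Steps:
Function('Q')(Y) = Mul(2, Y)
Function('X')(y) = Add(3, Mul(2, Pow(y, 2))) (Function('X')(y) = Add(Add(Pow(y, 2), Pow(y, 2)), 3) = Add(Mul(2, Pow(y, 2)), 3) = Add(3, Mul(2, Pow(y, 2))))
Mul(Mul(-44, Function('X')(Function('Q')(-2))), -39) = Mul(Mul(-44, Add(3, Mul(2, Pow(Mul(2, -2), 2)))), -39) = Mul(Mul(-44, Add(3, Mul(2, Pow(-4, 2)))), -39) = Mul(Mul(-44, Add(3, Mul(2, 16))), -39) = Mul(Mul(-44, Add(3, 32)), -39) = Mul(Mul(-44, 35), -39) = Mul(-1540, -39) = 60060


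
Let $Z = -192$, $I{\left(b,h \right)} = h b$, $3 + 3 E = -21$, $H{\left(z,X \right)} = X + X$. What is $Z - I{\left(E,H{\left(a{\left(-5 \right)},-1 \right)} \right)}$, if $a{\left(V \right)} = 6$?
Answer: $-208$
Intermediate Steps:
$H{\left(z,X \right)} = 2 X$
$E = -8$ ($E = -1 + \frac{1}{3} \left(-21\right) = -1 - 7 = -8$)
$I{\left(b,h \right)} = b h$
$Z - I{\left(E,H{\left(a{\left(-5 \right)},-1 \right)} \right)} = -192 - - 8 \cdot 2 \left(-1\right) = -192 - \left(-8\right) \left(-2\right) = -192 - 16 = -208$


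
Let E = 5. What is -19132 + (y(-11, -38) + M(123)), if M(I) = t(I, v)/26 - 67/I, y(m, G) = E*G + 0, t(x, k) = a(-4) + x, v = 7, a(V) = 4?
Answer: -61777877/3198 ≈ -19318.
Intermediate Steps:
t(x, k) = 4 + x
y(m, G) = 5*G (y(m, G) = 5*G + 0 = 5*G)
M(I) = 2/13 - 67/I + I/26 (M(I) = (4 + I)/26 - 67/I = (4 + I)*(1/26) - 67/I = (2/13 + I/26) - 67/I = 2/13 - 67/I + I/26)
-19132 + (y(-11, -38) + M(123)) = -19132 + (5*(-38) + (1/26)*(-1742 + 123*(4 + 123))/123) = -19132 + (-190 + (1/26)*(1/123)*(-1742 + 123*127)) = -19132 + (-190 + (1/26)*(1/123)*(-1742 + 15621)) = -19132 + (-190 + (1/26)*(1/123)*13879) = -19132 + (-190 + 13879/3198) = -19132 - 593741/3198 = -61777877/3198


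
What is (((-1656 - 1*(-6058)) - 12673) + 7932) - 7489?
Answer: -7828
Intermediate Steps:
(((-1656 - 1*(-6058)) - 12673) + 7932) - 7489 = (((-1656 + 6058) - 12673) + 7932) - 7489 = ((4402 - 12673) + 7932) - 7489 = (-8271 + 7932) - 7489 = -339 - 7489 = -7828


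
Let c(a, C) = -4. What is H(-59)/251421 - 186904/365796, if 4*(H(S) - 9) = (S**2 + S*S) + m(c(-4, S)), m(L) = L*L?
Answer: -7725027883/15328132686 ≈ -0.50398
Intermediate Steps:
m(L) = L**2
H(S) = 13 + S**2/2 (H(S) = 9 + ((S**2 + S*S) + (-4)**2)/4 = 9 + ((S**2 + S**2) + 16)/4 = 9 + (2*S**2 + 16)/4 = 9 + (16 + 2*S**2)/4 = 9 + (4 + S**2/2) = 13 + S**2/2)
H(-59)/251421 - 186904/365796 = (13 + (1/2)*(-59)**2)/251421 - 186904/365796 = (13 + (1/2)*3481)*(1/251421) - 186904*1/365796 = (13 + 3481/2)*(1/251421) - 46726/91449 = (3507/2)*(1/251421) - 46726/91449 = 1169/167614 - 46726/91449 = -7725027883/15328132686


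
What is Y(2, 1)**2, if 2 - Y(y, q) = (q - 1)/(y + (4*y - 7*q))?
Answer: 4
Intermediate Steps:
Y(y, q) = 2 - (-1 + q)/(-7*q + 5*y) (Y(y, q) = 2 - (q - 1)/(y + (4*y - 7*q)) = 2 - (-1 + q)/(y + (-7*q + 4*y)) = 2 - (-1 + q)/(-7*q + 5*y))
Y(2, 1)**2 = ((-1 - 10*2 + 15*1)/(-5*2 + 7*1))**2 = ((-1 - 20 + 15)/(-10 + 7))**2 = (-6/(-3))**2 = (-1/3*(-6))**2 = 2**2 = 4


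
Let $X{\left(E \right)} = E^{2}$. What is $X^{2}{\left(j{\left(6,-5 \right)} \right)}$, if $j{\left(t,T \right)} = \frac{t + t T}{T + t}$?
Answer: $331776$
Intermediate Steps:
$j{\left(t,T \right)} = \frac{t + T t}{T + t}$
$X^{2}{\left(j{\left(6,-5 \right)} \right)} = \left(\left(\frac{6 \left(1 - 5\right)}{-5 + 6}\right)^{2}\right)^{2} = \left(\left(6 \cdot 1^{-1} \left(-4\right)\right)^{2}\right)^{2} = \left(\left(6 \cdot 1 \left(-4\right)\right)^{2}\right)^{2} = \left(\left(-24\right)^{2}\right)^{2} = 576^{2} = 331776$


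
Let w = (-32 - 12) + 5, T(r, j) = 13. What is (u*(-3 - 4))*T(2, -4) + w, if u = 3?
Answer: -312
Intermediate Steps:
w = -39 (w = -44 + 5 = -39)
(u*(-3 - 4))*T(2, -4) + w = (3*(-3 - 4))*13 - 39 = (3*(-7))*13 - 39 = -21*13 - 39 = -273 - 39 = -312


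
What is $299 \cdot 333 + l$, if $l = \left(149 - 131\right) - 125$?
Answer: $99460$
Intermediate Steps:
$l = -107$ ($l = 18 - 125 = -107$)
$299 \cdot 333 + l = 299 \cdot 333 - 107 = 99567 - 107 = 99460$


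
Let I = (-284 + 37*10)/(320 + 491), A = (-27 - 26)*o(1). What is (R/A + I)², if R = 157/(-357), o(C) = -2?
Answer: 9778660597225/941867629579044 ≈ 0.010382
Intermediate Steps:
A = 106 (A = (-27 - 26)*(-2) = -53*(-2) = 106)
I = 86/811 (I = (-284 + 370)/811 = 86*(1/811) = 86/811 ≈ 0.10604)
R = -157/357 (R = 157*(-1/357) = -157/357 ≈ -0.43978)
(R/A + I)² = (-157/357/106 + 86/811)² = (-157/357*1/106 + 86/811)² = (-157/37842 + 86/811)² = (3127085/30689862)² = 9778660597225/941867629579044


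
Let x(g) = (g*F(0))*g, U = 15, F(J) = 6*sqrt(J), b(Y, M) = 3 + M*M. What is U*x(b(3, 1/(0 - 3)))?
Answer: 0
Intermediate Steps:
b(Y, M) = 3 + M**2
x(g) = 0 (x(g) = (g*(6*sqrt(0)))*g = (g*(6*0))*g = (g*0)*g = 0*g = 0)
U*x(b(3, 1/(0 - 3))) = 15*0 = 0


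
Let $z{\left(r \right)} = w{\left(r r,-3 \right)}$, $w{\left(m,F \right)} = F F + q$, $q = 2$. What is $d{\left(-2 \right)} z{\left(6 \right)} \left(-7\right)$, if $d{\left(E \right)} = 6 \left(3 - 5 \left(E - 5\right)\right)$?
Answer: $-17556$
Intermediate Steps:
$d{\left(E \right)} = 168 - 30 E$ ($d{\left(E \right)} = 6 \left(3 - 5 \left(-5 + E\right)\right) = 6 \left(3 - \left(-25 + 5 E\right)\right) = 6 \left(28 - 5 E\right) = 168 - 30 E$)
$w{\left(m,F \right)} = 2 + F^{2}$ ($w{\left(m,F \right)} = F F + 2 = F^{2} + 2 = 2 + F^{2}$)
$z{\left(r \right)} = 11$ ($z{\left(r \right)} = 2 + \left(-3\right)^{2} = 2 + 9 = 11$)
$d{\left(-2 \right)} z{\left(6 \right)} \left(-7\right) = \left(168 - -60\right) 11 \left(-7\right) = \left(168 + 60\right) 11 \left(-7\right) = 228 \cdot 11 \left(-7\right) = 2508 \left(-7\right) = -17556$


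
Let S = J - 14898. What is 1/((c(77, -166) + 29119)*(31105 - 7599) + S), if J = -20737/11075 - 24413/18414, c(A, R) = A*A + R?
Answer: 203935050/167210709829234607 ≈ 1.2196e-9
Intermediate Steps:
c(A, R) = R + A² (c(A, R) = A² + R = R + A²)
J = -652225093/203935050 (J = -20737*1/11075 - 24413*1/18414 = -20737/11075 - 24413/18414 = -652225093/203935050 ≈ -3.1982)
S = -3038876599993/203935050 (S = -652225093/203935050 - 14898 = -3038876599993/203935050 ≈ -14901.)
1/((c(77, -166) + 29119)*(31105 - 7599) + S) = 1/(((-166 + 77²) + 29119)*(31105 - 7599) - 3038876599993/203935050) = 1/(((-166 + 5929) + 29119)*23506 - 3038876599993/203935050) = 1/((5763 + 29119)*23506 - 3038876599993/203935050) = 1/(34882*23506 - 3038876599993/203935050) = 1/(819936292 - 3038876599993/203935050) = 1/(167210709829234607/203935050) = 203935050/167210709829234607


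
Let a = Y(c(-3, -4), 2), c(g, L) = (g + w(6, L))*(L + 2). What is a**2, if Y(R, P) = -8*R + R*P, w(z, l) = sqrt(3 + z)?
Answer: 0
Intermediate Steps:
c(g, L) = (2 + L)*(3 + g) (c(g, L) = (g + sqrt(3 + 6))*(L + 2) = (g + sqrt(9))*(2 + L) = (g + 3)*(2 + L) = (3 + g)*(2 + L) = (2 + L)*(3 + g))
Y(R, P) = -8*R + P*R
a = 0 (a = (6 + 2*(-3) + 3*(-4) - 4*(-3))*(-8 + 2) = (6 - 6 - 12 + 12)*(-6) = 0*(-6) = 0)
a**2 = 0**2 = 0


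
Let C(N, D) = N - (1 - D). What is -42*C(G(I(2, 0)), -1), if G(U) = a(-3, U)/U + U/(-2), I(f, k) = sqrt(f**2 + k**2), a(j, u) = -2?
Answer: 168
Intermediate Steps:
G(U) = -2/U - U/2 (G(U) = -2/U + U/(-2) = -2/U + U*(-1/2) = -2/U - U/2)
C(N, D) = -1 + D + N (C(N, D) = N + (-1 + D) = -1 + D + N)
-42*C(G(I(2, 0)), -1) = -42*(-1 - 1 + (-2/sqrt(2**2 + 0**2) - sqrt(2**2 + 0**2)/2)) = -42*(-1 - 1 + (-2/sqrt(4 + 0) - sqrt(4 + 0)/2)) = -42*(-1 - 1 + (-2/(sqrt(4)) - sqrt(4)/2)) = -42*(-1 - 1 + (-2/2 - 1/2*2)) = -42*(-1 - 1 + (-2*1/2 - 1)) = -42*(-1 - 1 + (-1 - 1)) = -42*(-1 - 1 - 2) = -42*(-4) = 168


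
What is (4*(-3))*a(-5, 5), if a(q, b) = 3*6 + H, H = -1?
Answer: -204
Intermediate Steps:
a(q, b) = 17 (a(q, b) = 3*6 - 1 = 18 - 1 = 17)
(4*(-3))*a(-5, 5) = (4*(-3))*17 = -12*17 = -204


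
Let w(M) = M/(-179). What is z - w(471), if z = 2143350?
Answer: 383660121/179 ≈ 2.1434e+6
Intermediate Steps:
w(M) = -M/179 (w(M) = M*(-1/179) = -M/179)
z - w(471) = 2143350 - (-1)*471/179 = 2143350 - 1*(-471/179) = 2143350 + 471/179 = 383660121/179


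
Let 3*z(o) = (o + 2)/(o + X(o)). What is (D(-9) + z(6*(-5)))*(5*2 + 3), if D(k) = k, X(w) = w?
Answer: -5174/45 ≈ -114.98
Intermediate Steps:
z(o) = (2 + o)/(6*o) (z(o) = ((o + 2)/(o + o))/3 = ((2 + o)/((2*o)))/3 = ((2 + o)*(1/(2*o)))/3 = ((2 + o)/(2*o))/3 = (2 + o)/(6*o))
(D(-9) + z(6*(-5)))*(5*2 + 3) = (-9 + (2 + 6*(-5))/(6*((6*(-5)))))*(5*2 + 3) = (-9 + (⅙)*(2 - 30)/(-30))*(10 + 3) = (-9 + (⅙)*(-1/30)*(-28))*13 = (-9 + 7/45)*13 = -398/45*13 = -5174/45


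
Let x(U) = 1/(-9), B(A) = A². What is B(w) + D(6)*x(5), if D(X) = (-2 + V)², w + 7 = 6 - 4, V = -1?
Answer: 24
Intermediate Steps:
w = -5 (w = -7 + (6 - 4) = -7 + 2 = -5)
x(U) = -⅑
D(X) = 9 (D(X) = (-2 - 1)² = (-3)² = 9)
B(w) + D(6)*x(5) = (-5)² + 9*(-⅑) = 25 - 1 = 24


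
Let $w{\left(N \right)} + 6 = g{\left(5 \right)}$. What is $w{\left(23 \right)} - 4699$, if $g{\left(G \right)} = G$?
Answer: $-4700$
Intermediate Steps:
$w{\left(N \right)} = -1$ ($w{\left(N \right)} = -6 + 5 = -1$)
$w{\left(23 \right)} - 4699 = -1 - 4699 = -4700$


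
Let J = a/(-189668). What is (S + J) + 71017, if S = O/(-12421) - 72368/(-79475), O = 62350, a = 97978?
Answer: 6647911063690662727/93616234235150 ≈ 71012.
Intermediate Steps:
J = -48989/94834 (J = 97978/(-189668) = 97978*(-1/189668) = -48989/94834 ≈ -0.51658)
S = -4056383322/987158975 (S = 62350/(-12421) - 72368/(-79475) = 62350*(-1/12421) - 72368*(-1/79475) = -62350/12421 + 72368/79475 = -4056383322/987158975 ≈ -4.1091)
(S + J) + 71017 = (-4056383322/987158975 - 48989/94834) + 71017 = -433042986984823/93616234235150 + 71017 = 6647911063690662727/93616234235150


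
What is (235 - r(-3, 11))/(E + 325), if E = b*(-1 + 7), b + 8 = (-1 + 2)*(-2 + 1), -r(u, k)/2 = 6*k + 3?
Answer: 373/271 ≈ 1.3764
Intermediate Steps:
r(u, k) = -6 - 12*k (r(u, k) = -2*(6*k + 3) = -2*(3 + 6*k) = -6 - 12*k)
b = -9 (b = -8 + (-1 + 2)*(-2 + 1) = -8 + 1*(-1) = -8 - 1 = -9)
E = -54 (E = -9*(-1 + 7) = -9*6 = -54)
(235 - r(-3, 11))/(E + 325) = (235 - (-6 - 12*11))/(-54 + 325) = (235 - (-6 - 132))/271 = (235 - 1*(-138))*(1/271) = (235 + 138)*(1/271) = 373*(1/271) = 373/271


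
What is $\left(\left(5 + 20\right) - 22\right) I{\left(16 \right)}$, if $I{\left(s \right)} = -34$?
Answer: $-102$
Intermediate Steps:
$\left(\left(5 + 20\right) - 22\right) I{\left(16 \right)} = \left(\left(5 + 20\right) - 22\right) \left(-34\right) = \left(25 - 22\right) \left(-34\right) = 3 \left(-34\right) = -102$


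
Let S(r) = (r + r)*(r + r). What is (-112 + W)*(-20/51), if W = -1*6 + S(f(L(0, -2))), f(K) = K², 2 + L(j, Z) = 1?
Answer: 760/17 ≈ 44.706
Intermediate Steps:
L(j, Z) = -1 (L(j, Z) = -2 + 1 = -1)
S(r) = 4*r² (S(r) = (2*r)*(2*r) = 4*r²)
W = -2 (W = -1*6 + 4*((-1)²)² = -6 + 4*1² = -6 + 4*1 = -6 + 4 = -2)
(-112 + W)*(-20/51) = (-112 - 2)*(-20/51) = -(-2280)/51 = -114*(-20/51) = 760/17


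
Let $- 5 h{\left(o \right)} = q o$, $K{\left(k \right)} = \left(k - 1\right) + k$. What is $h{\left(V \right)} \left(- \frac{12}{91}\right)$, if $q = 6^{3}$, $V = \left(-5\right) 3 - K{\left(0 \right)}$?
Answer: $- \frac{5184}{65} \approx -79.754$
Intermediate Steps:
$K{\left(k \right)} = -1 + 2 k$ ($K{\left(k \right)} = \left(-1 + k\right) + k = -1 + 2 k$)
$V = -14$ ($V = \left(-5\right) 3 - \left(-1 + 2 \cdot 0\right) = -15 - \left(-1 + 0\right) = -15 - -1 = -15 + 1 = -14$)
$q = 216$
$h{\left(o \right)} = - \frac{216 o}{5}$
$h{\left(V \right)} \left(- \frac{12}{91}\right) = \left(- \frac{216}{5}\right) \left(-14\right) \left(- \frac{12}{91}\right) = \frac{3024 \left(\left(-12\right) \frac{1}{91}\right)}{5} = \frac{3024}{5} \left(- \frac{12}{91}\right) = - \frac{5184}{65}$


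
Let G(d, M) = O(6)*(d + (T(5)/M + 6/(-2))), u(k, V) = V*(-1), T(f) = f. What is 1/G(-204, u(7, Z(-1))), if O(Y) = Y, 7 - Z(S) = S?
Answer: -4/4983 ≈ -0.00080273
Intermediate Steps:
Z(S) = 7 - S
u(k, V) = -V
G(d, M) = -18 + 6*d + 30/M (G(d, M) = 6*(d + (5/M + 6/(-2))) = 6*(d + (5/M + 6*(-½))) = 6*(d + (5/M - 3)) = 6*(d + (-3 + 5/M)) = 6*(-3 + d + 5/M) = -18 + 6*d + 30/M)
1/G(-204, u(7, Z(-1))) = 1/(-18 + 6*(-204) + 30/((-(7 - 1*(-1))))) = 1/(-18 - 1224 + 30/((-(7 + 1)))) = 1/(-18 - 1224 + 30/((-1*8))) = 1/(-18 - 1224 + 30/(-8)) = 1/(-18 - 1224 + 30*(-⅛)) = 1/(-18 - 1224 - 15/4) = 1/(-4983/4) = -4/4983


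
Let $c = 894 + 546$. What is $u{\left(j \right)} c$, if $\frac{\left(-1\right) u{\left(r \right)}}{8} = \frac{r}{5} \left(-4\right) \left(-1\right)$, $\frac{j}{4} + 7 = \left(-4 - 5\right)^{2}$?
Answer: $-2727936$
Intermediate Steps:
$j = 296$ ($j = -28 + 4 \left(-4 - 5\right)^{2} = -28 + 4 \left(-9\right)^{2} = -28 + 4 \cdot 81 = -28 + 324 = 296$)
$u{\left(r \right)} = - \frac{32 r}{5}$ ($u{\left(r \right)} = - 8 \frac{r}{5} \left(-4\right) \left(-1\right) = - 8 - \frac{4 r}{5} \left(-1\right) = - 8 \frac{4 r}{5} = - \frac{32 r}{5}$)
$c = 1440$
$u{\left(j \right)} c = \left(- \frac{32}{5}\right) 296 \cdot 1440 = \left(- \frac{9472}{5}\right) 1440 = -2727936$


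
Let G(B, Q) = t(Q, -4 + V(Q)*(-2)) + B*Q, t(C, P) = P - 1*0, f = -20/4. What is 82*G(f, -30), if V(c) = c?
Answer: 16892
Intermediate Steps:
f = -5 (f = -20*1/4 = -5)
t(C, P) = P (t(C, P) = P + 0 = P)
G(B, Q) = -4 - 2*Q + B*Q (G(B, Q) = (-4 + Q*(-2)) + B*Q = (-4 - 2*Q) + B*Q = -4 - 2*Q + B*Q)
82*G(f, -30) = 82*(-4 - 2*(-30) - 5*(-30)) = 82*(-4 + 60 + 150) = 82*206 = 16892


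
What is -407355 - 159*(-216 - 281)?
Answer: -328332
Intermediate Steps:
-407355 - 159*(-216 - 281) = -407355 - 159*(-497) = -407355 - 1*(-79023) = -407355 + 79023 = -328332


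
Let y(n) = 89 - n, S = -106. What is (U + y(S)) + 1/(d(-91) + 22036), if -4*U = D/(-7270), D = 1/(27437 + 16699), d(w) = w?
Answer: 73231243341451/375544749888 ≈ 195.00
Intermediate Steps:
D = 1/44136 ≈ 2.2657e-5
U = 1/1283474880 (U = -1/(176544*(-7270)) = -(-1)/(176544*7270) = -¼*(-1/320868720) = 1/1283474880 ≈ 7.7913e-10)
(U + y(S)) + 1/(d(-91) + 22036) = (1/1283474880 + (89 - 1*(-106))) + 1/(-91 + 22036) = (1/1283474880 + (89 + 106)) + 1/21945 = (1/1283474880 + 195) + 1/21945 = 250277601601/1283474880 + 1/21945 = 73231243341451/375544749888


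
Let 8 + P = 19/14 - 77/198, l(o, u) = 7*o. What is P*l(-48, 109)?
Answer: 7088/3 ≈ 2362.7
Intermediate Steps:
P = -443/63 (P = -8 + (19/14 - 77/198) = -8 + (19*(1/14) - 77*1/198) = -8 + (19/14 - 7/18) = -8 + 61/63 = -443/63 ≈ -7.0317)
P*l(-48, 109) = -443*(-48)/9 = -443/63*(-336) = 7088/3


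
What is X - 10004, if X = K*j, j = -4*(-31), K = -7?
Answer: -10872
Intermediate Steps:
j = 124
X = -868 (X = -7*124 = -868)
X - 10004 = -868 - 10004 = -10872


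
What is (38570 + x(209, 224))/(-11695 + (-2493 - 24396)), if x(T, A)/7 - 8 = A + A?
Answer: -2983/2756 ≈ -1.0824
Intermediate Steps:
x(T, A) = 56 + 14*A (x(T, A) = 56 + 7*(A + A) = 56 + 7*(2*A) = 56 + 14*A)
(38570 + x(209, 224))/(-11695 + (-2493 - 24396)) = (38570 + (56 + 14*224))/(-11695 + (-2493 - 24396)) = (38570 + (56 + 3136))/(-11695 - 26889) = (38570 + 3192)/(-38584) = 41762*(-1/38584) = -2983/2756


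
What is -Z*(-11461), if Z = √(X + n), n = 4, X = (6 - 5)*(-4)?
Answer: 0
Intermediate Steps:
X = -4 (X = 1*(-4) = -4)
Z = 0 (Z = √(-4 + 4) = √0 = 0)
-Z*(-11461) = -1*0*(-11461) = 0*(-11461) = 0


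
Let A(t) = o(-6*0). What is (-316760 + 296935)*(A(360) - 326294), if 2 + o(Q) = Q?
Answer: 6468818200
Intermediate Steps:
o(Q) = -2 + Q
A(t) = -2 (A(t) = -2 - 6*0 = -2 + 0 = -2)
(-316760 + 296935)*(A(360) - 326294) = (-316760 + 296935)*(-2 - 326294) = -19825*(-326296) = 6468818200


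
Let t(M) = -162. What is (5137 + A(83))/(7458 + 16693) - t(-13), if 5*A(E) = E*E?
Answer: 19594884/120755 ≈ 162.27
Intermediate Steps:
A(E) = E²/5 (A(E) = (E*E)/5 = E²/5)
(5137 + A(83))/(7458 + 16693) - t(-13) = (5137 + (⅕)*83²)/(7458 + 16693) - 1*(-162) = (5137 + (⅕)*6889)/24151 + 162 = (5137 + 6889/5)*(1/24151) + 162 = (32574/5)*(1/24151) + 162 = 32574/120755 + 162 = 19594884/120755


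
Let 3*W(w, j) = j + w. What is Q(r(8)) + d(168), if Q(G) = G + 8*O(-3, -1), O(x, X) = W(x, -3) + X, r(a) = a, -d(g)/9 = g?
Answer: -1528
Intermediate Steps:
W(w, j) = j/3 + w/3 (W(w, j) = (j + w)/3 = j/3 + w/3)
d(g) = -9*g
O(x, X) = -1 + X + x/3 (O(x, X) = ((⅓)*(-3) + x/3) + X = (-1 + x/3) + X = -1 + X + x/3)
Q(G) = -24 + G (Q(G) = G + 8*(-1 - 1 + (⅓)*(-3)) = G + 8*(-1 - 1 - 1) = G + 8*(-3) = G - 24 = -24 + G)
Q(r(8)) + d(168) = (-24 + 8) - 9*168 = -16 - 1512 = -1528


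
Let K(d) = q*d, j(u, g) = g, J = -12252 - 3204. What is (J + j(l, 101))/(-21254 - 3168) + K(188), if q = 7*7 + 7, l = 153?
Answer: 257130171/24422 ≈ 10529.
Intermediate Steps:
J = -15456
q = 56 (q = 49 + 7 = 56)
K(d) = 56*d
(J + j(l, 101))/(-21254 - 3168) + K(188) = (-15456 + 101)/(-21254 - 3168) + 56*188 = -15355/(-24422) + 10528 = -15355*(-1/24422) + 10528 = 15355/24422 + 10528 = 257130171/24422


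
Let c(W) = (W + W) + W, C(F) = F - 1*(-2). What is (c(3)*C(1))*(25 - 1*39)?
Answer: -378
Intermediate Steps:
C(F) = 2 + F (C(F) = F + 2 = 2 + F)
c(W) = 3*W (c(W) = 2*W + W = 3*W)
(c(3)*C(1))*(25 - 1*39) = ((3*3)*(2 + 1))*(25 - 1*39) = (9*3)*(25 - 39) = 27*(-14) = -378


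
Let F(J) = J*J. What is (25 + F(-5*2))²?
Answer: 15625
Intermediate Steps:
F(J) = J²
(25 + F(-5*2))² = (25 + (-5*2)²)² = (25 + (-10)²)² = (25 + 100)² = 125² = 15625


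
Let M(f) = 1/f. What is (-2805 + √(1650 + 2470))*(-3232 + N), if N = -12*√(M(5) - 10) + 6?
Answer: 2*(2805 - 2*√1030)*(8065 + 42*I*√5)/5 ≈ 8.8419e+6 + 1.0296e+5*I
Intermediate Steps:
M(f) = 1/f
N = 6 - 84*I*√5/5 (N = -12*√(1/5 - 10) + 6 = -12*√(⅕ - 10) + 6 = -84*I*√5/5 + 6 = 6 - 84*I*√5/5 ≈ 6.0 - 37.566*I)
(-2805 + √(1650 + 2470))*(-3232 + N) = (-2805 + √(1650 + 2470))*(-3232 + (6 - 84*I*√5/5)) = (-2805 + √4120)*(-3226 - 84*I*√5/5) = (-2805 + 2*√1030)*(-3226 - 84*I*√5/5) = (-3226 - 84*I*√5/5)*(-2805 + 2*√1030)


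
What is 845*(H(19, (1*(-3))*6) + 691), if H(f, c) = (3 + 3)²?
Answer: 614315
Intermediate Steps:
H(f, c) = 36 (H(f, c) = 6² = 36)
845*(H(19, (1*(-3))*6) + 691) = 845*(36 + 691) = 845*727 = 614315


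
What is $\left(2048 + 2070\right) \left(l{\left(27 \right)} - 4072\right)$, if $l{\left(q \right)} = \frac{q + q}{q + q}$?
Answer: $-16764378$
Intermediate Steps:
$l{\left(q \right)} = 1$ ($l{\left(q \right)} = \frac{2 q}{2 q} = 2 q \frac{1}{2 q} = 1$)
$\left(2048 + 2070\right) \left(l{\left(27 \right)} - 4072\right) = \left(2048 + 2070\right) \left(1 - 4072\right) = 4118 \left(-4071\right) = -16764378$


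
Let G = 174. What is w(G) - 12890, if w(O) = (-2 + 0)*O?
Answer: -13238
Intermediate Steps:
w(O) = -2*O
w(G) - 12890 = -2*174 - 12890 = -348 - 12890 = -13238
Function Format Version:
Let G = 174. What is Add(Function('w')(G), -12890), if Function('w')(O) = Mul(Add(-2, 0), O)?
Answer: -13238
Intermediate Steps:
Function('w')(O) = Mul(-2, O)
Add(Function('w')(G), -12890) = Add(Mul(-2, 174), -12890) = Add(-348, -12890) = -13238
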